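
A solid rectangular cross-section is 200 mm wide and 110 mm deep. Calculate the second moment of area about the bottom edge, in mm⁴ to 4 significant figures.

The section: 200 × 110, A = 22 000 mm², y = 55 mm, Ī = 22 183 333 mm⁴.
Transfer it to the bottom edge using Ī + A·d² with d = y − 0:
  the section: d = 55 mm → contributes +88 733 333 mm⁴
Total I = 88 733 333 mm⁴.

I_base ≈ 8.873 × 10⁷ mm⁴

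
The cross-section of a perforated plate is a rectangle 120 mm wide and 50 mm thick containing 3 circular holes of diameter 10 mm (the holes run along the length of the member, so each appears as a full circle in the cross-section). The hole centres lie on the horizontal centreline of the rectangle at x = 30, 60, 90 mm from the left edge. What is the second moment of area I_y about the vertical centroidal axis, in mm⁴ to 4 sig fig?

I_y ≈ 7.057 × 10⁶ mm⁴

Break the section into simple shapes (no overlaps), measuring from the bottom-left corner of the bounding box.
Plate: 120 × 50, A = 6 000 mm², x = 60 mm, Ī = 7 200 000 mm⁴.
Hole 1 (subtracted): ⌀10, A = 78.5398 mm², x = 30 mm, Ī = 490.874 mm⁴.
Hole 2 (subtracted): ⌀10, A = 78.5398 mm², x = 60 mm, Ī = 490.874 mm⁴.
Hole 3 (subtracted): ⌀10, A = 78.5398 mm², x = 90 mm, Ī = 490.874 mm⁴.
By symmetry the centroid is at mid-width, x̄ = 60 mm.
Transfer each piece to the vertical centroidal axis using Ī + A·d² with d = x − 60:
  plate: d = 0 mm → contributes +7 200 000 mm⁴
  hole 1: d = -30 mm → contributes −71176.7 mm⁴
  hole 2: d = 0 mm → contributes −490.874 mm⁴
  hole 3: d = 30 mm → contributes −71176.7 mm⁴
Total I = 7 057 156 mm⁴.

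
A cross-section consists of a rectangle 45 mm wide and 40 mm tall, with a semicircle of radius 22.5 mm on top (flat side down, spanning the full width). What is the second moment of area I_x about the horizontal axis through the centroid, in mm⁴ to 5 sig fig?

I_x ≈ 7.4972 × 10⁵ mm⁴

Break the section into simple shapes (no overlaps), measuring from the bottom-left corner of the bounding box.
Rectangular body: 45 × 40, A = 1 800 mm², y = 20 mm, Ī = 240 000 mm⁴.
Semicircular cap: semicircle r = 22.5, A = 795.2156 mm², y = 49.5493 mm, Ī = 28129.51 mm⁴.
Centroid: ȳ = ΣA·y / ΣA = 29.05438 mm.
Transfer each piece to the horizontal axis through the centroid using Ī + A·d² with d = y − 29.05438:
  rectangular body: d = -9.054378 mm → contributes +387567.2 mm⁴
  semicircular cap: d = 20.49492 mm → contributes +362153.2 mm⁴
Total I = 749720.4 mm⁴.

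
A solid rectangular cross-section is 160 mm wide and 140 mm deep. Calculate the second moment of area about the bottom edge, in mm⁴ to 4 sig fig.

I_base ≈ 1.463 × 10⁸ mm⁴

The section: 160 × 140, A = 22 400 mm², y = 70 mm, Ī = 36 586 667 mm⁴.
Transfer it to the bottom edge using Ī + A·d² with d = y − 0:
  the section: d = 70 mm → contributes +146 346 667 mm⁴
Total I = 146 346 667 mm⁴.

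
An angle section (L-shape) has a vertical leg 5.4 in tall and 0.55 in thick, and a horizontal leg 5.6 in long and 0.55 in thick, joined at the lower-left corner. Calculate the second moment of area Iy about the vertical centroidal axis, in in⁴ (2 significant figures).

Split into non-overlapping primitives; take the origin at the lower-left of the bounding box.
Vertical leg: 0.55 × 5.4, A = 2.97 in², x = 0.275 in, Ī = 0.07487 in⁴.
Horizontal leg (remainder): 5.05 × 0.55, A = 2.778 in², x = 3.075 in, Ī = 5.903 in⁴.
Centroid: x̄ = ΣA·x / ΣA = 1.628 in.
Transfer each piece to the vertical centroidal axis using Ī + A·d² with d = x − 1.628:
  vertical leg: d = -1.353 in → contributes +5.513 in⁴
  horizontal leg (remainder): d = 1.447 in → contributes +11.72 in⁴
Total I = 17.23 in⁴.

Iy ≈ 17 in⁴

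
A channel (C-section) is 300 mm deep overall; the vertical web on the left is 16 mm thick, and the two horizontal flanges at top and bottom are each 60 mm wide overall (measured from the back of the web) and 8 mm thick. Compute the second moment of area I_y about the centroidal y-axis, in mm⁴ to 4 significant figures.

Decompose the section into non-overlapping parts with the origin at the bottom-left of its bounding rectangle.
Web: 16 × 300, A = 4 800 mm², x = 8 mm, Ī = 102 400 mm⁴.
Top flange (beyond web): 44 × 8, A = 352 mm², x = 38 mm, Ī = 56789.3 mm⁴.
Bottom flange (beyond web): 44 × 8, A = 352 mm², x = 38 mm, Ī = 56789.3 mm⁴.
Centroid: x̄ = ΣA·x / ΣA = 11.8372 mm.
Transfer each piece to the centroidal y-axis using Ī + A·d² with d = x − 11.8372:
  web: d = -3.83721 mm → contributes +173 076 mm⁴
  top flange (beyond web): d = 26.1628 mm → contributes +297 730 mm⁴
  bottom flange (beyond web): d = 26.1628 mm → contributes +297 730 mm⁴
Total I = 768 537 mm⁴.

I_y ≈ 7.685 × 10⁵ mm⁴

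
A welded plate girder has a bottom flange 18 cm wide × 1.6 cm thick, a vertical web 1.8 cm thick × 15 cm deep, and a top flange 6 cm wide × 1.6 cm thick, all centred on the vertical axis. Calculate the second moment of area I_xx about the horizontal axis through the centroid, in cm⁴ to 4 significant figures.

I_xx ≈ 2772 cm⁴

Decompose the section into non-overlapping parts with the origin at the bottom-left of its bounding rectangle.
Bottom plate: 18 × 1.6, A = 28.8 cm², y = 0.8 cm, Ī = 6.144 cm⁴.
Web plate: 1.8 × 15, A = 27 cm², y = 9.1 cm, Ī = 506.25 cm⁴.
Top plate: 6 × 1.6, A = 9.6 cm², y = 17.4 cm, Ī = 2.048 cm⁴.
Centroid: ȳ = ΣA·y / ΣA = 6.6633 cm.
Transfer each piece to the horizontal axis through the centroid using Ī + A·d² with d = y − 6.6633:
  bottom plate: d = -5.8633 cm → contributes +996.24 cm⁴
  web plate: d = 2.4367 cm → contributes +666.562 cm⁴
  top plate: d = 10.7367 cm → contributes +1108.7 cm⁴
Total I = 2771.51 cm⁴.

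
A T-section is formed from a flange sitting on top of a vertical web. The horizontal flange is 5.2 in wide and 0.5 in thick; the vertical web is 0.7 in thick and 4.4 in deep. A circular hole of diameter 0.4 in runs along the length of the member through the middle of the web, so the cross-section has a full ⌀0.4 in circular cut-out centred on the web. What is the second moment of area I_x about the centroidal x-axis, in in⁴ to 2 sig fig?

I_x ≈ 13 in⁴

Split into non-overlapping primitives; take the origin at the lower-left of the bounding box.
Flange: 5.2 × 0.5, A = 2.6 in², y = 4.65 in, Ī = 0.05417 in⁴.
Web: 0.7 × 4.4, A = 3.08 in², y = 2.2 in, Ī = 4.969 in⁴.
Hole (subtracted): ⌀0.4, A = 0.1257 in², y = 2.2 in, Ī = 0.001257 in⁴.
Centroid: ȳ = ΣA·y / ΣA = 3.347 in.
Transfer each piece to the centroidal x-axis using Ī + A·d² with d = y − 3.347:
  flange: d = 1.303 in → contributes +4.469 in⁴
  web: d = -1.147 in → contributes +9.02 in⁴
  hole: d = -1.147 in → contributes −0.1665 in⁴
Total I = 13.32 in⁴.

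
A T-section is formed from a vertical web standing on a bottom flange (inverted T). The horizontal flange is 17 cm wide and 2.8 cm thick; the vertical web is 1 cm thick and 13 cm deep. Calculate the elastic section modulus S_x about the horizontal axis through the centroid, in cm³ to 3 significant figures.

S_x ≈ 67.0 cm³

Decompose the section into non-overlapping parts with the origin at the bottom-left of its bounding rectangle.
Flange: 17 × 2.8, A = 47.6 cm², y = 1.4 cm, Ī = 31.099 cm⁴.
Web: 1 × 13, A = 13 cm², y = 9.3 cm, Ī = 183.08 cm⁴.
Centroid: ȳ = ΣA·y / ΣA = 3.0947 cm.
Transfer each piece to the horizontal axis through the centroid using Ī + A·d² with d = y − 3.0947:
  flange: d = -1.6947 cm → contributes +167.81 cm⁴
  web: d = 6.2053 cm → contributes +683.65 cm⁴
Total I = 851.46 cm⁴.
Extreme fibre distance c = 12.705 cm; S = I/c = 67.017 cm³.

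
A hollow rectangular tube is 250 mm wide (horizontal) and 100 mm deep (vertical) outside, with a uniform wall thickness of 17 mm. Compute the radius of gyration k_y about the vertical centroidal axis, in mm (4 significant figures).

k_y ≈ 83.43 mm

Split into non-overlapping primitives; take the origin at the lower-left of the bounding box.
Outer rectangle: 250 × 100, A = 25 000 mm², x = 125 mm, Ī = 130 208 333 mm⁴.
Inner void (subtracted): 216 × 66, A = 14 256 mm², x = 125 mm, Ī = 55 427 328 mm⁴.
By symmetry the centroid is at mid-width, x̄ = 125 mm.
All pieces are centred on the vertical centroidal axis, so I = ΣĪ (holes subtracted) = 74 781 005 mm⁴.
Radius of gyration: k = √(I/A) = √(74 781 005 / 10 744) = 83.4282 mm.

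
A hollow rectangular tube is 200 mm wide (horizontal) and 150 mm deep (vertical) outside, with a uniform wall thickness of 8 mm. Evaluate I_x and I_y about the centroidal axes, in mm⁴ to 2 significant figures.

I_x ≈ 1.9 × 10⁷ mm⁴, I_y ≈ 3.0 × 10⁷ mm⁴

Split into non-overlapping primitives; take the origin at the lower-left of the bounding box.
Outer rectangle: 200 × 150, A = 30 000 mm², y = 75 mm, Ī = 56 250 000 mm⁴.
Inner void (subtracted): 184 × 134, A = 24 656 mm², y = 75 mm, Ī = 36 893 595 mm⁴.
By symmetry the centroid is at mid-height, ȳ = 75 mm.
All pieces are centred on the centroidal x-axis, so I = ΣĪ (holes subtracted) = 19 356 405 mm⁴.
Repeating about the centroidal y-axis gives I_y = 30 437 205 mm⁴.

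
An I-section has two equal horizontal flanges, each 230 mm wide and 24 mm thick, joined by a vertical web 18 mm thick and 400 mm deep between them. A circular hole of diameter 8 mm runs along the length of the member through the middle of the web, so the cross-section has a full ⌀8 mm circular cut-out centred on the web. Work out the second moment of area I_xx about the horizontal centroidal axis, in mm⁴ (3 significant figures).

Decompose the section into non-overlapping parts with the origin at the bottom-left of its bounding rectangle.
Bottom flange: 230 × 24, A = 5 520 mm², y = 12 mm, Ī = 264 960 mm⁴.
Web: 18 × 400, A = 7 200 mm², y = 224 mm, Ī = 96 000 000 mm⁴.
Top flange: 230 × 24, A = 5 520 mm², y = 436 mm, Ī = 264 960 mm⁴.
Hole (subtracted): ⌀8, A = 50.265 mm², y = 224 mm, Ī = 201.06 mm⁴.
By symmetry the centroid is at mid-height, ȳ = 224 mm.
Transfer each piece to the horizontal centroidal axis using Ī + A·d² with d = y − 224:
  bottom flange: d = -212 mm → contributes +248 355 840 mm⁴
  web: d = 0 mm → contributes +96 000 000 mm⁴
  top flange: d = 212 mm → contributes +248 355 840 mm⁴
  hole: d = 0 mm → contributes −201.06 mm⁴
Total I = 592 711 479 mm⁴.

I_xx ≈ 5.93 × 10⁸ mm⁴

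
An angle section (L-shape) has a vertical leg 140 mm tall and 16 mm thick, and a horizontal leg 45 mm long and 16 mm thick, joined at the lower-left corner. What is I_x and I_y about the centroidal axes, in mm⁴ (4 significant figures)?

Decompose the section into non-overlapping parts with the origin at the bottom-left of its bounding rectangle.
Vertical leg: 16 × 140, A = 2 240 mm², y = 70 mm, Ī = 3 658 667 mm⁴.
Horizontal leg (remainder): 29 × 16, A = 464 mm², y = 8 mm, Ī = 9898.67 mm⁴.
Centroid: ȳ = ΣA·y / ΣA = 59.3609 mm.
Transfer each piece to the centroidal x-axis using Ī + A·d² with d = y − 59.3609:
  vertical leg: d = 10.6391 mm → contributes +3 912 211 mm⁴
  horizontal leg (remainder): d = -51.3609 mm → contributes +1 233 906 mm⁴
Total I = 5 146 117 mm⁴.
For the y-axis: x̄ = 11.8609 mm.
Repeating about the centroidal y-axis gives I_y = 274 897 mm⁴.

I_x ≈ 5.146 × 10⁶ mm⁴, I_y ≈ 2.749 × 10⁵ mm⁴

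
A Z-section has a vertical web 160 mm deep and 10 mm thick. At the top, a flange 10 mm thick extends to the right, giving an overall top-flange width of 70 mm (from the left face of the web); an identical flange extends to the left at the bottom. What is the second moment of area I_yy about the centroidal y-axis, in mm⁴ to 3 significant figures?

Decompose the section into non-overlapping parts with the origin at the bottom-left of its bounding rectangle.
Web: 10 × 160, A = 1 600 mm², x = 65 mm, Ī = 13 333 mm⁴.
Top flange (beyond web): 60 × 10, A = 600 mm², x = 100 mm, Ī = 180 000 mm⁴.
Bottom flange (beyond web): 60 × 10, A = 600 mm², x = 30 mm, Ī = 180 000 mm⁴.
Centroid: x̄ = ΣA·x / ΣA = 65 mm.
Transfer each piece to the centroidal y-axis using Ī + A·d² with d = x − 65:
  web: d = 0 mm → contributes +13 333 mm⁴
  top flange (beyond web): d = 35 mm → contributes +915 000 mm⁴
  bottom flange (beyond web): d = -35 mm → contributes +915 000 mm⁴
Total I = 1 843 333 mm⁴.

I_yy ≈ 1.84 × 10⁶ mm⁴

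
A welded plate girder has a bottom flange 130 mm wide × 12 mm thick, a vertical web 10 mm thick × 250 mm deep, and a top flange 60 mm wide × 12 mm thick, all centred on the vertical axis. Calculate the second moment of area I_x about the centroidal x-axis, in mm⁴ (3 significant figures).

Break the section into simple shapes (no overlaps), measuring from the bottom-left corner of the bounding box.
Bottom plate: 130 × 12, A = 1 560 mm², y = 6 mm, Ī = 18 720 mm⁴.
Web plate: 10 × 250, A = 2 500 mm², y = 137 mm, Ī = 13 020 833 mm⁴.
Top plate: 60 × 12, A = 720 mm², y = 268 mm, Ī = 8 640 mm⁴.
Centroid: ȳ = ΣA·y / ΣA = 113.98 mm.
Transfer each piece to the centroidal x-axis using Ī + A·d² with d = y − 113.98:
  bottom plate: d = -107.98 mm → contributes +18 207 511 mm⁴
  web plate: d = 23.021 mm → contributes +14 345 740 mm⁴
  top plate: d = 154.02 mm → contributes +17 088 800 mm⁴
Total I = 49 642 051 mm⁴.

I_x ≈ 4.96 × 10⁷ mm⁴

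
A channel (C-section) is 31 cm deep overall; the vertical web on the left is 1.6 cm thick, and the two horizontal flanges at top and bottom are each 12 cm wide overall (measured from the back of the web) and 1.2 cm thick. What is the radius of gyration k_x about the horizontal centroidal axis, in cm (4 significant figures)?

Split into non-overlapping primitives; take the origin at the lower-left of the bounding box.
Web: 1.6 × 31, A = 49.6 cm², y = 15.5 cm, Ī = 3972.13 cm⁴.
Top flange (beyond web): 10.4 × 1.2, A = 12.48 cm², y = 30.4 cm, Ī = 1.4976 cm⁴.
Bottom flange (beyond web): 10.4 × 1.2, A = 12.48 cm², y = 0.6 cm, Ī = 1.4976 cm⁴.
By symmetry the centroid is at mid-height, ȳ = 15.5 cm.
Transfer each piece to the horizontal centroidal axis using Ī + A·d² with d = y − 15.5:
  web: d = 0 cm → contributes +3972.13 cm⁴
  top flange (beyond web): d = 14.9 cm → contributes +2772.18 cm⁴
  bottom flange (beyond web): d = -14.9 cm → contributes +2772.18 cm⁴
Total I = 9516.5 cm⁴.
Radius of gyration: k = √(I/A) = √(9516.5 / 74.56) = 11.2976 cm.

k_x ≈ 11.30 cm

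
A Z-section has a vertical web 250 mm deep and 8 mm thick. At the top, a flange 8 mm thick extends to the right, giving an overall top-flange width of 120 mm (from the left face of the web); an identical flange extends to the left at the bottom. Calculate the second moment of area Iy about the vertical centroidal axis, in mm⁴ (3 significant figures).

Decompose the section into non-overlapping parts with the origin at the bottom-left of its bounding rectangle.
Web: 8 × 250, A = 2 000 mm², x = 116 mm, Ī = 10 667 mm⁴.
Top flange (beyond web): 112 × 8, A = 896 mm², x = 176 mm, Ī = 936 619 mm⁴.
Bottom flange (beyond web): 112 × 8, A = 896 mm², x = 56 mm, Ī = 936 619 mm⁴.
Centroid: x̄ = ΣA·x / ΣA = 116 mm.
Transfer each piece to the vertical centroidal axis using Ī + A·d² with d = x − 116:
  web: d = 0 mm → contributes +10 667 mm⁴
  top flange (beyond web): d = 60 mm → contributes +4 162 219 mm⁴
  bottom flange (beyond web): d = -60 mm → contributes +4 162 219 mm⁴
Total I = 8 335 104 mm⁴.

Iy ≈ 8.34 × 10⁶ mm⁴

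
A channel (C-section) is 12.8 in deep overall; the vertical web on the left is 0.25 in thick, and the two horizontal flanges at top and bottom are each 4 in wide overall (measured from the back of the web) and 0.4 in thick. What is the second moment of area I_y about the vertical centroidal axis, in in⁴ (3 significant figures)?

I_y ≈ 9.73 in⁴

Decompose the section into non-overlapping parts with the origin at the bottom-left of its bounding rectangle.
Web: 0.25 × 12.8, A = 3.2 in², x = 0.125 in, Ī = 0.016667 in⁴.
Top flange (beyond web): 3.75 × 0.4, A = 1.5 in², x = 2.125 in, Ī = 1.7578 in⁴.
Bottom flange (beyond web): 3.75 × 0.4, A = 1.5 in², x = 2.125 in, Ī = 1.7578 in⁴.
Centroid: x̄ = ΣA·x / ΣA = 1.0927 in.
Transfer each piece to the vertical centroidal axis using Ī + A·d² with d = x − 1.0927:
  web: d = -0.96774 in → contributes +3.0135 in⁴
  top flange (beyond web): d = 1.0323 in → contributes +3.3561 in⁴
  bottom flange (beyond web): d = 1.0323 in → contributes +3.3561 in⁴
Total I = 9.7258 in⁴.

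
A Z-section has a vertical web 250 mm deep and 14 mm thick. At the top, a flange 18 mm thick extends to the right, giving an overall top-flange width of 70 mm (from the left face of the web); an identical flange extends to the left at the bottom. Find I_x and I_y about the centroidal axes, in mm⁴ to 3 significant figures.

I_x ≈ 4.54 × 10⁷ mm⁴, I_y ≈ 3.05 × 10⁶ mm⁴

Break the section into simple shapes (no overlaps), measuring from the bottom-left corner of the bounding box.
Web: 14 × 250, A = 3 500 mm², y = 125 mm, Ī = 18 229 167 mm⁴.
Top flange (beyond web): 56 × 18, A = 1 008 mm², y = 241 mm, Ī = 27 216 mm⁴.
Bottom flange (beyond web): 56 × 18, A = 1 008 mm², y = 9 mm, Ī = 27 216 mm⁴.
Centroid: ȳ = ΣA·y / ΣA = 125 mm.
Transfer each piece to the centroidal x-axis using Ī + A·d² with d = y − 125:
  web: d = 0 mm → contributes +18 229 167 mm⁴
  top flange (beyond web): d = 116 mm → contributes +13 590 864 mm⁴
  bottom flange (beyond web): d = -116 mm → contributes +13 590 864 mm⁴
Total I = 45 410 895 mm⁴.
For the y-axis: x̄ = 63 mm.
Repeating about the centroidal y-axis gives I_y = 3 053 615 mm⁴.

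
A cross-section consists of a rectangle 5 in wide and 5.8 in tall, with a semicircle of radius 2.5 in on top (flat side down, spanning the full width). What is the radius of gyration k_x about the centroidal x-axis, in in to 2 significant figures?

Split into non-overlapping primitives; take the origin at the lower-left of the bounding box.
Rectangular body: 5 × 5.8, A = 29 in², y = 2.9 in, Ī = 81.3 in⁴.
Semicircular cap: semicircle r = 2.5, A = 9.817 in², y = 6.861 in, Ī = 4.287 in⁴.
Centroid: ȳ = ΣA·y / ΣA = 3.902 in.
Transfer each piece to the centroidal x-axis using Ī + A·d² with d = y − 3.902:
  rectangular body: d = -1.002 in → contributes +110.4 in⁴
  semicircular cap: d = 2.959 in → contributes +90.26 in⁴
Total I = 200.7 in⁴.
Radius of gyration: k = √(I/A) = √(200.7 / 38.82) = 2.274 in.

k_x ≈ 2.3 in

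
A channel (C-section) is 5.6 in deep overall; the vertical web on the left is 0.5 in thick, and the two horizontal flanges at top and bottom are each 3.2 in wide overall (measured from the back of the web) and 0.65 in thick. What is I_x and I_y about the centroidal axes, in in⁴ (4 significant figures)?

Split into non-overlapping primitives; take the origin at the lower-left of the bounding box.
Web: 0.5 × 5.6, A = 2.8 in², y = 2.8 in, Ī = 7.31733 in⁴.
Top flange (beyond web): 2.7 × 0.65, A = 1.755 in², y = 5.275 in, Ī = 0.0617906 in⁴.
Bottom flange (beyond web): 2.7 × 0.65, A = 1.755 in², y = 0.325 in, Ī = 0.0617906 in⁴.
By symmetry the centroid is at mid-height, ȳ = 2.8 in.
Transfer each piece to the centroidal x-axis using Ī + A·d² with d = y − 2.8:
  web: d = 0 in → contributes +7.31733 in⁴
  top flange (beyond web): d = 2.475 in → contributes +10.8123 in⁴
  bottom flange (beyond web): d = -2.475 in → contributes +10.8123 in⁴
Total I = 28.9419 in⁴.
For the y-axis: x̄ = 1.14002 in.
Repeating about the centroidal y-axis gives I_y = 6.17793 in⁴.

I_x ≈ 28.94 in⁴, I_y ≈ 6.178 in⁴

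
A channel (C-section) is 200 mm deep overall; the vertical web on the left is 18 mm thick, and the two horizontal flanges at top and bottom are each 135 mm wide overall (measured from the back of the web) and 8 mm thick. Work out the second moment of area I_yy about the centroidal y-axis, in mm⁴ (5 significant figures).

I_yy ≈ 7.8441 × 10⁶ mm⁴

Break the section into simple shapes (no overlaps), measuring from the bottom-left corner of the bounding box.
Web: 18 × 200, A = 3 600 mm², x = 9 mm, Ī = 97 200 mm⁴.
Top flange (beyond web): 117 × 8, A = 936 mm², x = 76.5 mm, Ī = 1 067 742 mm⁴.
Bottom flange (beyond web): 117 × 8, A = 936 mm², x = 76.5 mm, Ī = 1 067 742 mm⁴.
Centroid: x̄ = ΣA·x / ΣA = 32.09211 mm.
Transfer each piece to the centroidal y-axis using Ī + A·d² with d = x − 32.09211:
  web: d = -23.09211 mm → contributes +2 016 883 mm⁴
  top flange (beyond web): d = 44.40789 mm → contributes +2 913 591 mm⁴
  bottom flange (beyond web): d = 44.40789 mm → contributes +2 913 591 mm⁴
Total I = 7 844 066 mm⁴.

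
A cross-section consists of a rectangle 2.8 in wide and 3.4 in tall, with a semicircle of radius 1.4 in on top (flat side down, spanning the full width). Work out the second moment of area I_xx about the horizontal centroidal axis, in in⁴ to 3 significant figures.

Treat the section as a set of non-overlapping primitives; coordinates are from the bounding-box lower-left.
Rectangular body: 2.8 × 3.4, A = 9.52 in², y = 1.7 in, Ī = 9.1709 in⁴.
Semicircular cap: semicircle r = 1.4, A = 3.0788 in², y = 3.9942 in, Ī = 0.42164 in⁴.
Centroid: ȳ = ΣA·y / ΣA = 2.2606 in.
Transfer each piece to the horizontal centroidal axis using Ī + A·d² with d = y − 2.2606:
  rectangular body: d = -0.56063 in → contributes +12.163 in⁴
  semicircular cap: d = 1.7335 in → contributes +9.6739 in⁴
Total I = 21.837 in⁴.

I_xx ≈ 21.8 in⁴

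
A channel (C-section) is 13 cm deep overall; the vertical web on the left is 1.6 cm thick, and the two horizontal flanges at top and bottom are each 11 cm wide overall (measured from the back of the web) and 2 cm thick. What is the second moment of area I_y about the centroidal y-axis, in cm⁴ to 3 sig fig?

Decompose the section into non-overlapping parts with the origin at the bottom-left of its bounding rectangle.
Web: 1.6 × 13, A = 20.8 cm², x = 0.8 cm, Ī = 4.4373 cm⁴.
Top flange (beyond web): 9.4 × 2, A = 18.8 cm², x = 6.3 cm, Ī = 138.43 cm⁴.
Bottom flange (beyond web): 9.4 × 2, A = 18.8 cm², x = 6.3 cm, Ī = 138.43 cm⁴.
Centroid: x̄ = ΣA·x / ΣA = 4.3411 cm.
Transfer each piece to the centroidal y-axis using Ī + A·d² with d = x − 4.3411:
  web: d = -3.5411 cm → contributes +265.26 cm⁴
  top flange (beyond web): d = 1.9589 cm → contributes +210.57 cm⁴
  bottom flange (beyond web): d = 1.9589 cm → contributes +210.57 cm⁴
Total I = 686.4 cm⁴.

I_y ≈ 686 cm⁴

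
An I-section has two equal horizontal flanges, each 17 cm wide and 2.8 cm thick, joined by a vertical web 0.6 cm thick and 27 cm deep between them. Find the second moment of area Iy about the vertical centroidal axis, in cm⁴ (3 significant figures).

Decompose the section into non-overlapping parts with the origin at the bottom-left of its bounding rectangle.
Bottom flange: 17 × 2.8, A = 47.6 cm², x = 8.5 cm, Ī = 1146.4 cm⁴.
Web: 0.6 × 27, A = 16.2 cm², x = 8.5 cm, Ī = 0.486 cm⁴.
Top flange: 17 × 2.8, A = 47.6 cm², x = 8.5 cm, Ī = 1146.4 cm⁴.
By symmetry the centroid is at mid-width, x̄ = 8.5 cm.
All pieces are centred on the vertical centroidal axis, so I = ΣĪ = 2293.2 cm⁴.

Iy ≈ 2290 cm⁴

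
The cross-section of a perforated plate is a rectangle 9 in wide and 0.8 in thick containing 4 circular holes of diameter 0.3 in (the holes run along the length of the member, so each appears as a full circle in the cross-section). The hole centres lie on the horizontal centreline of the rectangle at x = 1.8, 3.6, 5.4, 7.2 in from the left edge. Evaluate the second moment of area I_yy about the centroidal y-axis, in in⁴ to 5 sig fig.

Break the section into simple shapes (no overlaps), measuring from the bottom-left corner of the bounding box.
Plate: 9 × 0.8, A = 7.2 in², x = 4.5 in, Ī = 48.6 in⁴.
Hole 1 (subtracted): ⌀0.3, A = 0.07068583 in², x = 1.8 in, Ī = 0.0003976078 in⁴.
Hole 2 (subtracted): ⌀0.3, A = 0.07068583 in², x = 3.6 in, Ī = 0.0003976078 in⁴.
Hole 3 (subtracted): ⌀0.3, A = 0.07068583 in², x = 5.4 in, Ī = 0.0003976078 in⁴.
Hole 4 (subtracted): ⌀0.3, A = 0.07068583 in², x = 7.2 in, Ī = 0.0003976078 in⁴.
By symmetry the centroid is at mid-width, x̄ = 4.5 in.
Transfer each piece to the centroidal y-axis using Ī + A·d² with d = x − 4.5:
  plate: d = 0 in → contributes +48.6 in⁴
  hole 1: d = -2.7 in → contributes −0.5156973 in⁴
  hole 2: d = -0.9 in → contributes −0.05765313 in⁴
  hole 3: d = 0.9 in → contributes −0.05765313 in⁴
  hole 4: d = 2.7 in → contributes −0.5156973 in⁴
Total I = 47.4533 in⁴.

I_yy ≈ 47.453 in⁴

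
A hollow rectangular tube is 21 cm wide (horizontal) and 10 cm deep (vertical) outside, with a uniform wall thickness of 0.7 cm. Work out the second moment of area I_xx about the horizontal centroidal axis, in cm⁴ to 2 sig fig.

I_xx ≈ 710 cm⁴

Treat the section as a set of non-overlapping primitives; coordinates are from the bounding-box lower-left.
Outer rectangle: 21 × 10, A = 210 cm², y = 5 cm, Ī = 1 750 cm⁴.
Inner void (subtracted): 19.6 × 8.6, A = 168.6 cm², y = 5 cm, Ī = 1 039 cm⁴.
By symmetry the centroid is at mid-height, ȳ = 5 cm.
All pieces are centred on the horizontal centroidal axis, so I = ΣĪ (holes subtracted) = 711.1 cm⁴.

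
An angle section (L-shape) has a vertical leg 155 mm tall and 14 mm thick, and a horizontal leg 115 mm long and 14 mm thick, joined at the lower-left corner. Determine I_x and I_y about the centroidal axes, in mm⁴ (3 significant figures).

Split into non-overlapping primitives; take the origin at the lower-left of the bounding box.
Vertical leg: 14 × 155, A = 2 170 mm², y = 77.5 mm, Ī = 4 344 521 mm⁴.
Horizontal leg (remainder): 101 × 14, A = 1 414 mm², y = 7 mm, Ī = 23 095 mm⁴.
Centroid: ȳ = ΣA·y / ΣA = 49.686 mm.
Transfer each piece to the centroidal x-axis using Ī + A·d² with d = y − 49.686:
  vertical leg: d = 27.814 mm → contributes +6 023 328 mm⁴
  horizontal leg (remainder): d = -42.686 mm → contributes +2 599 482 mm⁴
Total I = 8 622 810 mm⁴.
For the y-axis: x̄ = 29.686 mm.
Repeating about the centroidal y-axis gives I_y = 4 068 050 mm⁴.

I_x ≈ 8.62 × 10⁶ mm⁴, I_y ≈ 4.07 × 10⁶ mm⁴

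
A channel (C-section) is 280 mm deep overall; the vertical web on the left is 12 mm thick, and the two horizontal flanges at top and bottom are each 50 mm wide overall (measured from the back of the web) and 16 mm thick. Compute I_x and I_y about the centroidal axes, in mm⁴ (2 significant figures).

I_x ≈ 4.3 × 10⁷ mm⁴, I_y ≈ 7.4 × 10⁵ mm⁴

Break the section into simple shapes (no overlaps), measuring from the bottom-left corner of the bounding box.
Web: 12 × 280, A = 3 360 mm², y = 140 mm, Ī = 21 952 000 mm⁴.
Top flange (beyond web): 38 × 16, A = 608 mm², y = 272 mm, Ī = 12 971 mm⁴.
Bottom flange (beyond web): 38 × 16, A = 608 mm², y = 8 mm, Ī = 12 971 mm⁴.
By symmetry the centroid is at mid-height, ȳ = 140 mm.
Transfer each piece to the centroidal x-axis using Ī + A·d² with d = y − 140:
  web: d = 0 mm → contributes +21 952 000 mm⁴
  top flange (beyond web): d = 132 mm → contributes +10 606 763 mm⁴
  bottom flange (beyond web): d = -132 mm → contributes +10 606 763 mm⁴
Total I = 43 165 525 mm⁴.
For the y-axis: x̄ = 12.64 mm.
Repeating about the centroidal y-axis gives I_y = 744 687 mm⁴.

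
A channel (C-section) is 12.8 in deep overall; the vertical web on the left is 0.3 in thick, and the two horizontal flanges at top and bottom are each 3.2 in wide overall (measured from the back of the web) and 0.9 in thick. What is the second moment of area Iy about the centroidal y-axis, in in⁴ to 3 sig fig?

Iy ≈ 9.35 in⁴

Decompose the section into non-overlapping parts with the origin at the bottom-left of its bounding rectangle.
Web: 0.3 × 12.8, A = 3.84 in², x = 0.15 in, Ī = 0.0288 in⁴.
Top flange (beyond web): 2.9 × 0.9, A = 2.61 in², x = 1.75 in, Ī = 1.8292 in⁴.
Bottom flange (beyond web): 2.9 × 0.9, A = 2.61 in², x = 1.75 in, Ī = 1.8292 in⁴.
Centroid: x̄ = ΣA·x / ΣA = 1.0719 in.
Transfer each piece to the centroidal y-axis using Ī + A·d² with d = x − 1.0719:
  web: d = -0.92185 in → contributes +3.2921 in⁴
  top flange (beyond web): d = 0.67815 in → contributes +3.0295 in⁴
  bottom flange (beyond web): d = 0.67815 in → contributes +3.0295 in⁴
Total I = 9.351 in⁴.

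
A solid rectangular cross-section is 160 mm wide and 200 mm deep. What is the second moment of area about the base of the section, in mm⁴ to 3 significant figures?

I_base ≈ 4.27 × 10⁸ mm⁴

The section: 160 × 200, A = 32 000 mm², y = 100 mm, Ī = 106 666 667 mm⁴.
Transfer it to a horizontal axis along the bottom face using Ī + A·d² with d = y − 0:
  the section: d = 100 mm → contributes +426 666 667 mm⁴
Total I = 426 666 667 mm⁴.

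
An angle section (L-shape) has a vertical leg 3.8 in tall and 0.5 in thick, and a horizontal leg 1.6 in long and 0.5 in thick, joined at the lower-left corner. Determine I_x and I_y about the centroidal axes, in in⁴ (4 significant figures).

Break the section into simple shapes (no overlaps), measuring from the bottom-left corner of the bounding box.
Vertical leg: 0.5 × 3.8, A = 1.9 in², y = 1.9 in, Ī = 2.28633 in⁴.
Horizontal leg (remainder): 1.1 × 0.5, A = 0.55 in², y = 0.25 in, Ī = 0.0114583 in⁴.
Centroid: ȳ = ΣA·y / ΣA = 1.52959 in.
Transfer each piece to the centroidal x-axis using Ī + A·d² with d = y − 1.52959:
  vertical leg: d = 0.370408 in → contributes +2.54702 in⁴
  horizontal leg (remainder): d = -1.27959 in → contributes +0.912004 in⁴
Total I = 3.45902 in⁴.
For the y-axis: x̄ = 0.429592 in.
Repeating about the centroidal y-axis gives I_y = 0.368021 in⁴.

I_x ≈ 3.459 in⁴, I_y ≈ 0.3680 in⁴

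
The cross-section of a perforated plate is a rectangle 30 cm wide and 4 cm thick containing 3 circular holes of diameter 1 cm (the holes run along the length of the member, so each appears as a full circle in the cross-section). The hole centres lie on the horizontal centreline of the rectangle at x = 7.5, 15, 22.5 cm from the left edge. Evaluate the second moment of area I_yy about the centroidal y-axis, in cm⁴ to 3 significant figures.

I_yy ≈ 8910 cm⁴

Treat the section as a set of non-overlapping primitives; coordinates are from the bounding-box lower-left.
Plate: 30 × 4, A = 120 cm², x = 15 cm, Ī = 9 000 cm⁴.
Hole 1 (subtracted): ⌀1, A = 0.7854 cm², x = 7.5 cm, Ī = 0.049087 cm⁴.
Hole 2 (subtracted): ⌀1, A = 0.7854 cm², x = 15 cm, Ī = 0.049087 cm⁴.
Hole 3 (subtracted): ⌀1, A = 0.7854 cm², x = 22.5 cm, Ī = 0.049087 cm⁴.
By symmetry the centroid is at mid-width, x̄ = 15 cm.
Transfer each piece to the centroidal y-axis using Ī + A·d² with d = x − 15:
  plate: d = 0 cm → contributes +9 000 cm⁴
  hole 1: d = -7.5 cm → contributes −44.228 cm⁴
  hole 2: d = 0 cm → contributes −0.049087 cm⁴
  hole 3: d = 7.5 cm → contributes −44.228 cm⁴
Total I = 8911.5 cm⁴.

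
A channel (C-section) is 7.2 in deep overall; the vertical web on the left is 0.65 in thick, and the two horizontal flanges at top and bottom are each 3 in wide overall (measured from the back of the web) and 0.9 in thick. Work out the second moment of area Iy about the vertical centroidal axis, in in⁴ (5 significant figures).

Iy ≈ 7.1105 in⁴

Split into non-overlapping primitives; take the origin at the lower-left of the bounding box.
Web: 0.65 × 7.2, A = 4.68 in², x = 0.325 in, Ī = 0.164775 in⁴.
Top flange (beyond web): 2.35 × 0.9, A = 2.115 in², x = 1.825 in, Ī = 0.9733406 in⁴.
Bottom flange (beyond web): 2.35 × 0.9, A = 2.115 in², x = 1.825 in, Ī = 0.9733406 in⁴.
Centroid: x̄ = ΣA·x / ΣA = 1.037121 in.
Transfer each piece to the vertical centroidal axis using Ī + A·d² with d = x − 1.037121:
  web: d = -0.7121212 in → contributes +2.538081 in⁴
  top flange (beyond web): d = 0.7878788 in → contributes +2.286233 in⁴
  bottom flange (beyond web): d = 0.7878788 in → contributes +2.286233 in⁴
Total I = 7.110547 in⁴.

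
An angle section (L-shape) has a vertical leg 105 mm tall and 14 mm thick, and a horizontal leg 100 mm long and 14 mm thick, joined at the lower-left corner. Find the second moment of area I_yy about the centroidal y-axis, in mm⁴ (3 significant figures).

I_yy ≈ 2.42 × 10⁶ mm⁴

Decompose the section into non-overlapping parts with the origin at the bottom-left of its bounding rectangle.
Vertical leg: 14 × 105, A = 1 470 mm², x = 7 mm, Ī = 24 010 mm⁴.
Horizontal leg (remainder): 86 × 14, A = 1 204 mm², x = 57 mm, Ī = 742 065 mm⁴.
Centroid: x̄ = ΣA·x / ΣA = 29.513 mm.
Transfer each piece to the centroidal y-axis using Ī + A·d² with d = x − 29.513:
  vertical leg: d = -22.513 mm → contributes +769 064 mm⁴
  horizontal leg (remainder): d = 27.487 mm → contributes +1 651 724 mm⁴
Total I = 2 420 787 mm⁴.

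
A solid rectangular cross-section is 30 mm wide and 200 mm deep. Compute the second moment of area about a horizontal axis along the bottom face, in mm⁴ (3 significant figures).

The section: 30 × 200, A = 6 000 mm², y = 100 mm, Ī = 20 000 000 mm⁴.
Transfer it to the bottom edge using Ī + A·d² with d = y − 0:
  the section: d = 100 mm → contributes +80 000 000 mm⁴
Total I = 80 000 000 mm⁴.

I_base ≈ 8.00 × 10⁷ mm⁴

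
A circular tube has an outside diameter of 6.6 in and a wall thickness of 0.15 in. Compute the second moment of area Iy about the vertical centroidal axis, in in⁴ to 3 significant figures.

Iy ≈ 15.8 in⁴

Break the section into simple shapes (no overlaps), measuring from the bottom-left corner of the bounding box.
Outer circle: ⌀6.6, A = 34.212 in², x = 3.3 in, Ī = 93.142 in⁴.
Bore (subtracted): ⌀6.3, A = 31.172 in², x = 3.3 in, Ī = 77.327 in⁴.
By symmetry the centroid is at mid-width, x̄ = 3.3 in.
All pieces are centred on the vertical centroidal axis, so I = ΣĪ (holes subtracted) = 15.815 in⁴.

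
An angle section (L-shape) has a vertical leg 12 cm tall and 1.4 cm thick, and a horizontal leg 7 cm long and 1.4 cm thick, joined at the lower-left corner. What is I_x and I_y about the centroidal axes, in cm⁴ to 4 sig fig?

I_x ≈ 353.0 cm⁴, I_y ≈ 88.71 cm⁴

Split into non-overlapping primitives; take the origin at the lower-left of the bounding box.
Vertical leg: 1.4 × 12, A = 16.8 cm², y = 6 cm, Ī = 201.6 cm⁴.
Horizontal leg (remainder): 5.6 × 1.4, A = 7.84 cm², y = 0.7 cm, Ī = 1.28053 cm⁴.
Centroid: ȳ = ΣA·y / ΣA = 4.31364 cm.
Transfer each piece to the centroidal x-axis using Ī + A·d² with d = y − 4.31364:
  vertical leg: d = 1.68636 cm → contributes +249.376 cm⁴
  horizontal leg (remainder): d = -3.61364 cm → contributes +103.658 cm⁴
Total I = 353.034 cm⁴.
For the y-axis: x̄ = 1.81364 cm.
Repeating about the centroidal y-axis gives I_y = 88.7144 cm⁴.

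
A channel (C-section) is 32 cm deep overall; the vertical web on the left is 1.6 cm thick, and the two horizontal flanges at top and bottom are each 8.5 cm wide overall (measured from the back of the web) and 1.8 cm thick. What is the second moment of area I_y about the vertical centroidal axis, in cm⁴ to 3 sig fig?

Break the section into simple shapes (no overlaps), measuring from the bottom-left corner of the bounding box.
Web: 1.6 × 32, A = 51.2 cm², x = 0.8 cm, Ī = 10.923 cm⁴.
Top flange (beyond web): 6.9 × 1.8, A = 12.42 cm², x = 5.05 cm, Ī = 49.276 cm⁴.
Bottom flange (beyond web): 6.9 × 1.8, A = 12.42 cm², x = 5.05 cm, Ī = 49.276 cm⁴.
Centroid: x̄ = ΣA·x / ΣA = 2.1883 cm.
Transfer each piece to the vertical centroidal axis using Ī + A·d² with d = x − 2.1883:
  web: d = -1.3883 cm → contributes +109.61 cm⁴
  top flange (beyond web): d = 2.8617 cm → contributes +150.98 cm⁴
  bottom flange (beyond web): d = 2.8617 cm → contributes +150.98 cm⁴
Total I = 411.58 cm⁴.

I_y ≈ 412 cm⁴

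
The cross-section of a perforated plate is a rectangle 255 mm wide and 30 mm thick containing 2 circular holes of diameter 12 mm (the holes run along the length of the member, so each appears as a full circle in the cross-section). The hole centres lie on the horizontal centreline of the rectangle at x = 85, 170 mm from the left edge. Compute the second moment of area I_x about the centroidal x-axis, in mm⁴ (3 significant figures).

I_x ≈ 5.72 × 10⁵ mm⁴

Treat the section as a set of non-overlapping primitives; coordinates are from the bounding-box lower-left.
Plate: 255 × 30, A = 7 650 mm², y = 15 mm, Ī = 573 750 mm⁴.
Hole 1 (subtracted): ⌀12, A = 113.1 mm², y = 15 mm, Ī = 1017.9 mm⁴.
Hole 2 (subtracted): ⌀12, A = 113.1 mm², y = 15 mm, Ī = 1017.9 mm⁴.
By symmetry the centroid is at mid-height, ȳ = 15 mm.
All pieces are centred on the centroidal x-axis, so I = ΣĪ (holes subtracted) = 571 714 mm⁴.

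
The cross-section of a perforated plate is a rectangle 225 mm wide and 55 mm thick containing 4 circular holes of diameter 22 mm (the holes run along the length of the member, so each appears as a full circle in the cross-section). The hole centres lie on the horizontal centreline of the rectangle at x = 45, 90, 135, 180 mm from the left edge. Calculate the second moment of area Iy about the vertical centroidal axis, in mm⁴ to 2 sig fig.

Treat the section as a set of non-overlapping primitives; coordinates are from the bounding-box lower-left.
Plate: 225 × 55, A = 12 375 mm², x = 112.5 mm, Ī = 52 207 031 mm⁴.
Hole 1 (subtracted): ⌀22, A = 380.1 mm², x = 45 mm, Ī = 11 499 mm⁴.
Hole 2 (subtracted): ⌀22, A = 380.1 mm², x = 90 mm, Ī = 11 499 mm⁴.
Hole 3 (subtracted): ⌀22, A = 380.1 mm², x = 135 mm, Ī = 11 499 mm⁴.
Hole 4 (subtracted): ⌀22, A = 380.1 mm², x = 180 mm, Ī = 11 499 mm⁴.
By symmetry the centroid is at mid-width, x̄ = 112.5 mm.
Transfer each piece to the vertical centroidal axis using Ī + A·d² with d = x − 112.5:
  plate: d = 0 mm → contributes +52 207 031 mm⁴
  hole 1: d = -67.5 mm → contributes −1 743 479 mm⁴
  hole 2: d = -22.5 mm → contributes −203 941 mm⁴
  hole 3: d = 22.5 mm → contributes −203 941 mm⁴
  hole 4: d = 67.5 mm → contributes −1 743 479 mm⁴
Total I = 48 312 191 mm⁴.

Iy ≈ 4.8 × 10⁷ mm⁴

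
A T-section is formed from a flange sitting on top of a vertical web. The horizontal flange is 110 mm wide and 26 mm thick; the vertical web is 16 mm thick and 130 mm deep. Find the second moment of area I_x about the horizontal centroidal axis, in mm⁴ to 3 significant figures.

Split into non-overlapping primitives; take the origin at the lower-left of the bounding box.
Flange: 110 × 26, A = 2 860 mm², y = 143 mm, Ī = 161 113 mm⁴.
Web: 16 × 130, A = 2 080 mm², y = 65 mm, Ī = 2 929 333 mm⁴.
Centroid: ȳ = ΣA·y / ΣA = 110.16 mm.
Transfer each piece to the horizontal centroidal axis using Ī + A·d² with d = y − 110.16:
  flange: d = 32.842 mm → contributes +3 245 920 mm⁴
  web: d = -45.158 mm → contributes +7 170 943 mm⁴
Total I = 10 416 864 mm⁴.

I_x ≈ 1.04 × 10⁷ mm⁴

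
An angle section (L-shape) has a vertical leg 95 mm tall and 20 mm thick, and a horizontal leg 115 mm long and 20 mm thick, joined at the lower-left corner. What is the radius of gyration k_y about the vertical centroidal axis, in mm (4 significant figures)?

Split into non-overlapping primitives; take the origin at the lower-left of the bounding box.
Vertical leg: 20 × 95, A = 1 900 mm², x = 10 mm, Ī = 63333.3 mm⁴.
Horizontal leg (remainder): 95 × 20, A = 1 900 mm², x = 67.5 mm, Ī = 1 428 958 mm⁴.
Centroid: x̄ = ΣA·x / ΣA = 38.75 mm.
Transfer each piece to the vertical centroidal axis using Ī + A·d² with d = x − 38.75:
  vertical leg: d = -28.75 mm → contributes +1 633 802 mm⁴
  horizontal leg (remainder): d = 28.75 mm → contributes +2 999 427 mm⁴
Total I = 4 633 229 mm⁴.
Radius of gyration: k = √(I/A) = √(4 633 229 / 3 800) = 34.9181 mm.

k_y ≈ 34.92 mm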